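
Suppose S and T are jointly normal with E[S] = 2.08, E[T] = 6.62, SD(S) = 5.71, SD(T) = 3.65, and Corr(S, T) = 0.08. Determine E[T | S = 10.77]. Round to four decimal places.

E[T | S=x] = μ_T + ρ(σ_T/σ_S)(x − μ_S) for jointly normal variables.
E[T | S=10.77] = 6.62 + (0.08)·(3.65/5.71)·(10.77 − (2.08)) = 6.62 + (0.051138)·(8.69) = 7.0644.

7.0644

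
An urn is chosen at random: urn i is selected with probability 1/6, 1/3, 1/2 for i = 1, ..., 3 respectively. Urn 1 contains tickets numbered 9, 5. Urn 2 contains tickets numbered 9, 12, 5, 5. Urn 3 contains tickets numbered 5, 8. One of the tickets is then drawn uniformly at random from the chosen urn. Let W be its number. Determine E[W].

7

E[W | urn 1] = (9+5)/2 = 7.
E[W | urn 2] = (9+12+5+5)/4 = 31/4.
E[W | urn 3] = (5+8)/2 = 13/2.
By the law of total expectation,
E[W] = (1/6)·(7) + (1/3)·(31/4) + (1/2)·(13/2) = 7.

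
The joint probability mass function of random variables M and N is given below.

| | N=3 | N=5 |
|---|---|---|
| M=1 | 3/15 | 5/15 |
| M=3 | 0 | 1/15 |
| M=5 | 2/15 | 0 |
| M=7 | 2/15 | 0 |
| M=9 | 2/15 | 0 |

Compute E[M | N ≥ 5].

P(N ≥ 5) = 2/5.
Σ M·P over the event = 1·(5/15) + 3·(1/15) = 8/15.
E[M | N ≥ 5] = (8/15) / (2/5) = 4/3.

4/3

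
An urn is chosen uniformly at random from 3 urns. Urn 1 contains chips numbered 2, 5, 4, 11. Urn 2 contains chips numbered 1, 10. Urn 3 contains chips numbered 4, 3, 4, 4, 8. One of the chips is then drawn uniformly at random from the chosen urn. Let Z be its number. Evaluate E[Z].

26/5

E[Z | urn 1] = (2+5+4+11)/4 = 11/2.
E[Z | urn 2] = (1+10)/2 = 11/2.
E[Z | urn 3] = (4+3+4+4+8)/5 = 23/5.
E[Z] = (1/3)·(11/2) + (1/3)·(11/2) + (1/3)·(23/5) = 26/5.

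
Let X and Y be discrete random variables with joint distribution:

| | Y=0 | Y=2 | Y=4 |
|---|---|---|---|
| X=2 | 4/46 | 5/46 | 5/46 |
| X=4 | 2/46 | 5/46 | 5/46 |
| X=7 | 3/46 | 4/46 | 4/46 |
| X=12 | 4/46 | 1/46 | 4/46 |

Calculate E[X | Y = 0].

85/13

P(Y = 0) = 13/46.
Σ X·P over the event = 2·(4/46) + 4·(2/46) + 7·(3/46) + 12·(4/46) = 85/46.
E[X | Y = 0] = (85/46) / (13/46) = 85/13.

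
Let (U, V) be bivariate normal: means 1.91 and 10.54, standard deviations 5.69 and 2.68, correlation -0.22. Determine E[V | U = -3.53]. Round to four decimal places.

11.1037

E[V | U=x] = μ_V + ρ(σ_V/σ_U)(x − μ_U) for jointly normal variables.
E[V | U=-3.53] = 10.54 + (-0.22)·(2.68/5.69)·(-3.53 − (1.91)) = 10.54 + (-0.10362)·(-5.44) = 11.1037.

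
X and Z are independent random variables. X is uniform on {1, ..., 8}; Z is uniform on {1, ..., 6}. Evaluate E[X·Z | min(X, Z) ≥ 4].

30

P(min(X, Z) ≥ 4) = 5/16.
Summing XZ·P(x,y) over outcomes with min(X, Z) ≥ 4 gives 75/8.
E[X·Z | min(X, Z) ≥ 4] = (75/8) / (5/16) = 30.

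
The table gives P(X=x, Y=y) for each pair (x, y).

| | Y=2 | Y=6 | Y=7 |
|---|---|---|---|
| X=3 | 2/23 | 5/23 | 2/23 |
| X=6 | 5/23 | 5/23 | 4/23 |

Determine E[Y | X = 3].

P(X = 3) = 9/23.
Σ Y·P over the event = 2·(2/23) + 6·(5/23) + 7·(2/23) = 48/23.
E[Y | X = 3] = (48/23) / (9/23) = 16/3.

16/3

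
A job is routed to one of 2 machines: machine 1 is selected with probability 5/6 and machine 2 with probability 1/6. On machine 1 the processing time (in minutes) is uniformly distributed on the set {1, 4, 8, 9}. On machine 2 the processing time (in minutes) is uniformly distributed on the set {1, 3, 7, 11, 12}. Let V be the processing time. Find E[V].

E[V | machine 1] = (1+4+8+9)/4 = 11/2.
E[V | machine 2] = (1+3+7+11+12)/5 = 34/5.
By the law of total expectation,
E[V] = (5/6)·(11/2) + (1/6)·(34/5) = 343/60.

343/60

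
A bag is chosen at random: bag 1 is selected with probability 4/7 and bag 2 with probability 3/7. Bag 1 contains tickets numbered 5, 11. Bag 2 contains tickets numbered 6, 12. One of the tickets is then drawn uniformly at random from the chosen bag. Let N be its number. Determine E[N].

E[N | bag 1] = (5+11)/2 = 8.
E[N | bag 2] = (6+12)/2 = 9.
By the law of total expectation,
E[N] = (4/7)·(8) + (3/7)·(9) = 59/7.

59/7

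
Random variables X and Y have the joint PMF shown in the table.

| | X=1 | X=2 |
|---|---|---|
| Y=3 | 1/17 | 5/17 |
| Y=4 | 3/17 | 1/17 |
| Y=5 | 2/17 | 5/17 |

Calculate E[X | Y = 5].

12/7

P(Y = 5) = 7/17.
Σ X·P over the event = 1·(2/17) + 2·(5/17) = 12/17.
E[X | Y = 5] = (12/17) / (7/17) = 12/7.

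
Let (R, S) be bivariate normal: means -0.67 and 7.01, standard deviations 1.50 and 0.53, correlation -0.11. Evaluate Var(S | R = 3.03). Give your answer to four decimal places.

0.2775

For a bivariate normal, Var(S | R=x) = σ_S²(1 − ρ²).
Var(S | R=3.03) = (0.53)²·(1 − (-0.11)²) = 0.2809·0.9879 = 0.2775.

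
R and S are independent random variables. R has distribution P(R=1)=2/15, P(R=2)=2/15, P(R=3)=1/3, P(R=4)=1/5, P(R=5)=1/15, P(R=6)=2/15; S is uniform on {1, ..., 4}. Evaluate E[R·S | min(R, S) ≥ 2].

144/13

P(min(R, S) ≥ 2) = 13/20.
Summing RS·P(x,y) over outcomes with min(R, S) ≥ 2 gives 36/5.
E[R·S | min(R, S) ≥ 2] = (36/5) / (13/20) = 144/13.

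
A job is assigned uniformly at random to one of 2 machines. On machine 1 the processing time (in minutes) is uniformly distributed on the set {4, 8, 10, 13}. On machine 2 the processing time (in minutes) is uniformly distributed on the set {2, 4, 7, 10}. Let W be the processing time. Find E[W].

E[W | machine 1] = (4+8+10+13)/4 = 35/4.
E[W | machine 2] = (2+4+7+10)/4 = 23/4.
By the law of total expectation,
E[W] = (1/2)·(35/4) + (1/2)·(23/4) = 29/4.

29/4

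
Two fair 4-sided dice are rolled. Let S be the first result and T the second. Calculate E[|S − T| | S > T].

Outcomes with S > T: (2,1), (3,1), (3,2), (4,1), (4,2), (4,3), each with probability 1/16.
E[|S − T| | S > T] = (1 + 2 + 1 + 3 + 2 + 1) / 6 = 5/3.

5/3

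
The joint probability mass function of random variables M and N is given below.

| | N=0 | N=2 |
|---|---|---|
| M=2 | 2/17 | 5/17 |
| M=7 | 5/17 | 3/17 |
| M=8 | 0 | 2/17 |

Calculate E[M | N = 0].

P(N = 0) = 7/17.
Σ M·P over the event = 2·(2/17) + 7·(5/17) = 39/17.
E[M | N = 0] = (39/17) / (7/17) = 39/7.

39/7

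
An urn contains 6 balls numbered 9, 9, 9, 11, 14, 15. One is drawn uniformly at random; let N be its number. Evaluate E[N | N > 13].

29/2

P(N > 13) = 1/3.
Σ over the event: 14·1/6 + 15·1/6 = 29/6.
E[N | N > 13] = (29/6) / (1/3) = 29/2.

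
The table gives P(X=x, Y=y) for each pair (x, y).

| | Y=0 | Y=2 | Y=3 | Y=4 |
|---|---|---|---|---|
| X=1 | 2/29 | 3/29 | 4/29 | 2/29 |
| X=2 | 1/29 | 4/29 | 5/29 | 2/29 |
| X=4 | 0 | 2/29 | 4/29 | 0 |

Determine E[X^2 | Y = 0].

2

P(Y = 0) = 3/29.
Summing X^2·P(X=x,Y=y) over the conditioning event gives 6/29.
E[X^2 | Y = 0] = (6/29) / (3/29) = 2.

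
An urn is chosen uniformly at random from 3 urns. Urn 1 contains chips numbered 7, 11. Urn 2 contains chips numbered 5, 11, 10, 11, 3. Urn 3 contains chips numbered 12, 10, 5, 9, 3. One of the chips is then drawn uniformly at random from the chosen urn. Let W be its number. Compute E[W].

E[W | urn 1] = (7+11)/2 = 9.
E[W | urn 2] = (5+11+10+11+3)/5 = 8.
E[W | urn 3] = (12+10+5+9+3)/5 = 39/5.
E[W] = (1/3)·(9) + (1/3)·(8) + (1/3)·(39/5) = 124/15.

124/15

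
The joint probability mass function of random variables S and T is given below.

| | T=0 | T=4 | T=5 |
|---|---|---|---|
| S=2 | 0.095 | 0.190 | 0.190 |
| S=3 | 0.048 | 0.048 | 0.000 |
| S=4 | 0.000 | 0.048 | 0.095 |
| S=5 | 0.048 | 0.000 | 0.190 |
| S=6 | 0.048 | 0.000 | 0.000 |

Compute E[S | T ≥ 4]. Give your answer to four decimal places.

P(T ≥ 4) = 0.761.
Σ S·P over the event = 2·(0.190) + 2·(0.190) + 3·(0.048) + 4·(0.048) + 4·(0.095) + 5·(0.190) = 2.426.
E[S | T ≥ 4] = (2.426) / (0.761) = 3.1879.

3.1879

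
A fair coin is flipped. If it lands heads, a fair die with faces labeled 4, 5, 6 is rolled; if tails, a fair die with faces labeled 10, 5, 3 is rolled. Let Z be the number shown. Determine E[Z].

E[Z | heads] = (4+5+6)/3 = 5.
E[Z | tails] = (10+5+3)/3 = 6.
E[Z] = (1/2)·(5) + (1/2)·(6) = 11/2.

11/2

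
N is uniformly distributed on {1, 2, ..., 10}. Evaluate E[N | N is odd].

Given N is odd, N is equally likely to be any of {1, 3, 5, 7, 9}.
E[N | N is odd] = (1 + 3 + 5 + 7 + 9) / 5 = 5.

5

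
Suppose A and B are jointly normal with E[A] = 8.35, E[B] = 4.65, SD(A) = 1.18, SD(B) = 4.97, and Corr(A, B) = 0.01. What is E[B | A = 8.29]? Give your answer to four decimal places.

4.6475

E[B | A=x] = μ_B + ρ(σ_B/σ_A)(x − μ_A) for jointly normal variables.
E[B | A=8.29] = 4.65 + (0.01)·(4.97/1.18)·(8.29 − (8.35)) = 4.65 + (0.042119)·(-0.06) = 4.6475.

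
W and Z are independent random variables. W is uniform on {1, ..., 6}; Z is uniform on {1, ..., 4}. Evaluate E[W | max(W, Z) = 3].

Outcomes with max(W, Z) = 3: (1,3), (2,3), (3,1), (3,2), (3,3), each with probability 1/24.
E[W | max(W, Z) = 3] = (1 + 2 + 3 + 3 + 3) / 5 = 12/5.

12/5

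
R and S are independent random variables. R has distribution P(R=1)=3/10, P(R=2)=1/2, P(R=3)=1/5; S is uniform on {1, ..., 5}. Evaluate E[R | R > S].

22/9

P(R > S) = 9/50.
Summing R·P(x,y) over outcomes with R > S gives 11/25.
E[R | R > S] = (11/25) / (9/50) = 22/9.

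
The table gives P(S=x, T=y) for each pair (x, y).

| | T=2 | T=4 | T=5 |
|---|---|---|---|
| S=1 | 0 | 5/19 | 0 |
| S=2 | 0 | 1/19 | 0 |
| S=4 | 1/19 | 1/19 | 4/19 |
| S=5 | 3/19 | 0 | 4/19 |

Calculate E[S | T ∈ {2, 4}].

P(T ∈ {2, 4}) = 11/19.
Σ S·P over the event = 1·(5/19) + 2·(1/19) + 4·(1/19) + 4·(1/19) + 5·(3/19) = 30/19.
E[S | T ∈ {2, 4}] = (30/19) / (11/19) = 30/11.

30/11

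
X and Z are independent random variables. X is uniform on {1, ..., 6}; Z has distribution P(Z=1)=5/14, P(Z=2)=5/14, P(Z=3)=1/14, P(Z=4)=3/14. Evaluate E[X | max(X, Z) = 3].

P(max(X, Z) = 3) = 13/84.
Summing X·P(x,y) over outcomes with max(X, Z) = 3 gives 3/7.
E[X | max(X, Z) = 3] = (3/7) / (13/84) = 36/13.

36/13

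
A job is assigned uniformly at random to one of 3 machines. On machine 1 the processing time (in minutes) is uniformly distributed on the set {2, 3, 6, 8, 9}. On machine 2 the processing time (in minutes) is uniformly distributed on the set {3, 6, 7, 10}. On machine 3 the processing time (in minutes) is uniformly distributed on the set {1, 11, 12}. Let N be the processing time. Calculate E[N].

E[N | machine 1] = (2+3+6+8+9)/5 = 28/5.
E[N | machine 2] = (3+6+7+10)/4 = 13/2.
E[N | machine 3] = (1+11+12)/3 = 8.
By the law of total expectation,
E[N] = (1/3)·(28/5) + (1/3)·(13/2) + (1/3)·(8) = 67/10.

67/10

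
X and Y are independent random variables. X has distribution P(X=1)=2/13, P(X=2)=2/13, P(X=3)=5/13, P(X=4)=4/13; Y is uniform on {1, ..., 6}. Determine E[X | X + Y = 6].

P(X + Y = 6) = 1/6.
Summing X·P(x,y) over outcomes with X + Y = 6 gives 37/78.
E[X | X + Y = 6] = (37/78) / (1/6) = 37/13.

37/13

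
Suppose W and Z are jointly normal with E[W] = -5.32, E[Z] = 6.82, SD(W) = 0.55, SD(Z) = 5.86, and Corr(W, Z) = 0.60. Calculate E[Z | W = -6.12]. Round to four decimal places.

The regression of Z on W has slope ρ·σ_Z/σ_W and passes through (μ_W, μ_Z).
E[Z | W=-6.12] = 6.82 + (0.60)·(5.86/0.55)·(-6.12 − (-5.32)) = 6.82 + (6.3927)·(-0.8) = 1.7058.

1.7058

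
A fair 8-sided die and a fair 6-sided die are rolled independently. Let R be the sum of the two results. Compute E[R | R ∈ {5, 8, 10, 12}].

77/9

P(R ∈ {5, 8, 10, 12}) = 3/8.
Σ over the event: 5·1/12 + 8·1/8 + 10·5/48 + 12·1/16 = 77/24.
E[R | R ∈ {5, 8, 10, 12}] = (77/24) / (3/8) = 77/9.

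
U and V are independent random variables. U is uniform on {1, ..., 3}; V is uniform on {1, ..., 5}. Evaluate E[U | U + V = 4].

2

Outcomes with U + V = 4: (1,3), (2,2), (3,1), each with probability 1/15.
E[U | U + V = 4] = (1 + 2 + 3) / 3 = 2.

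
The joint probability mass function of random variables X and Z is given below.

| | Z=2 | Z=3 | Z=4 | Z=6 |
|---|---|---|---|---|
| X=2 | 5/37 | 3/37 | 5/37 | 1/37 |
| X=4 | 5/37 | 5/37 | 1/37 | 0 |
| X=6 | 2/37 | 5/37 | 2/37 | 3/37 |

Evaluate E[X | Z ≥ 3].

102/25

P(Z ≥ 3) = 25/37.
Σ X·P over the event = 2·(3/37) + 2·(5/37) + 2·(1/37) + 4·(5/37) + 4·(1/37) + 6·(5/37) + 6·(2/37) + 6·(3/37) = 102/37.
E[X | Z ≥ 3] = (102/37) / (25/37) = 102/25.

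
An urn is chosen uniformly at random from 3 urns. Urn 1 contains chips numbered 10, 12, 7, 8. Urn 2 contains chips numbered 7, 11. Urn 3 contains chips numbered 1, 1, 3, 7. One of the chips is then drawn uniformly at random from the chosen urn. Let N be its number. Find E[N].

85/12

E[N | urn 1] = (10+12+7+8)/4 = 37/4.
E[N | urn 2] = (7+11)/2 = 9.
E[N | urn 3] = (1+1+3+7)/4 = 3.
E[N] = (1/3)·(37/4) + (1/3)·(9) + (1/3)·(3) = 85/12.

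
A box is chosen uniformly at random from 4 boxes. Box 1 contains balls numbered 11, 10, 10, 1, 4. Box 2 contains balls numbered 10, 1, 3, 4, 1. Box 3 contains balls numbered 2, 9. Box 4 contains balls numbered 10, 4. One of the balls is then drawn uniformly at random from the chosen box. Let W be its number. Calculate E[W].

E[W | box 1] = (11+10+10+1+4)/5 = 36/5.
E[W | box 2] = (10+1+3+4+1)/5 = 19/5.
E[W | box 3] = (2+9)/2 = 11/2.
E[W | box 4] = (10+4)/2 = 7.
By the law of total expectation,
E[W] = (1/4)·(36/5) + (1/4)·(19/5) + (1/4)·(11/2) + (1/4)·(7) = 47/8.

47/8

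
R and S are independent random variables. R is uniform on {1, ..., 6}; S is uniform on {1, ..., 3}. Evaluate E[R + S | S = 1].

9/2

Outcomes with S = 1: (1,1), (2,1), (3,1), (4,1), (5,1), (6,1), each with probability 1/18.
E[R + S | S = 1] = (2 + 3 + 4 + 5 + 6 + 7) / 6 = 9/2.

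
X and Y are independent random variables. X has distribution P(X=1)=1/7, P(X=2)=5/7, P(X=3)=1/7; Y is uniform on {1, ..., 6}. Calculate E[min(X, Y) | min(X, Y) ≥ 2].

P(min(X, Y) ≥ 2) = 5/7.
Summing min(X,Y)·P(x,y) over outcomes with min(X, Y) ≥ 2 gives 32/21.
E[min(X, Y) | min(X, Y) ≥ 2] = (32/21) / (5/7) = 32/15.

32/15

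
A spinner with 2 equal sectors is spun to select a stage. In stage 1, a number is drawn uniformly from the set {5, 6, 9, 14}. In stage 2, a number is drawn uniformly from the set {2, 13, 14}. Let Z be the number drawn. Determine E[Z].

109/12

E[Z | stage 1] = (5+6+9+14)/4 = 17/2.
E[Z | stage 2] = (2+13+14)/3 = 29/3.
By the law of total expectation,
E[Z] = (1/2)·(17/2) + (1/2)·(29/3) = 109/12.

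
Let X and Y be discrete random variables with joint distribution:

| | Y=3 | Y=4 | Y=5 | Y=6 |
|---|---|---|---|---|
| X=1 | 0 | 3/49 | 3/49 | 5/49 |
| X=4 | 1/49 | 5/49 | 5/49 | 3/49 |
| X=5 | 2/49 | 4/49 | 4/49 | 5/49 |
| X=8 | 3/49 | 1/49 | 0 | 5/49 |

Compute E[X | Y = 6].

P(Y = 6) = 18/49.
Σ X·P over the event = 1·(5/49) + 4·(3/49) + 5·(5/49) + 8·(5/49) = 82/49.
E[X | Y = 6] = (82/49) / (18/49) = 41/9.

41/9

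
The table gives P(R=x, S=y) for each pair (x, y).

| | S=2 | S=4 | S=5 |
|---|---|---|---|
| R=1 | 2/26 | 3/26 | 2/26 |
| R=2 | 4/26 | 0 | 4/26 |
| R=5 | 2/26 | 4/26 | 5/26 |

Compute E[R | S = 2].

5/2

P(S = 2) = 4/13.
Σ R·P over the event = 1·(2/26) + 2·(4/26) + 5·(2/26) = 10/13.
E[R | S = 2] = (10/13) / (4/13) = 5/2.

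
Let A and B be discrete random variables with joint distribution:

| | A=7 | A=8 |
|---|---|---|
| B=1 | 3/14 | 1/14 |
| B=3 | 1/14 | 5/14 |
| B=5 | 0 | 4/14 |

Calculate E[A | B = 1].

29/4

P(B = 1) = 2/7.
Summing A·P(A=x,B=y) over the conditioning event gives 29/14.
E[A | B = 1] = (29/14) / (2/7) = 29/4.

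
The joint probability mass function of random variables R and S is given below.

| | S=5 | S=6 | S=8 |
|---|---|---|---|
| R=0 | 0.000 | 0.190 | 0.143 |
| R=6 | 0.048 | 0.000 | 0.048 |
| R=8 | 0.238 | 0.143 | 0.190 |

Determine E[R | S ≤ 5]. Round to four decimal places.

P(S ≤ 5) = 0.286.
Σ R·P over the event = 6·(0.048) + 8·(0.238) = 2.192.
E[R | S ≤ 5] = (2.192) / (0.286) = 7.6643.

7.6643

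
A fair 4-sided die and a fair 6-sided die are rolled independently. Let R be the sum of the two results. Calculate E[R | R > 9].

P(R > 9) = 1/24.
Σ over the event: 10·1/24 = 5/12.
E[R | R > 9] = (5/12) / (1/24) = 10.

10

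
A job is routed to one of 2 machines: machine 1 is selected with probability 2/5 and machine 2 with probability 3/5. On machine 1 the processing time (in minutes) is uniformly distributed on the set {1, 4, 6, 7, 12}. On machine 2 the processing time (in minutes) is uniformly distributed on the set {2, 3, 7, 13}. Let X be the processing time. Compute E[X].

E[X | machine 1] = (1+4+6+7+12)/5 = 6.
E[X | machine 2] = (2+3+7+13)/4 = 25/4.
By the law of total expectation,
E[X] = (2/5)·(6) + (3/5)·(25/4) = 123/20.

123/20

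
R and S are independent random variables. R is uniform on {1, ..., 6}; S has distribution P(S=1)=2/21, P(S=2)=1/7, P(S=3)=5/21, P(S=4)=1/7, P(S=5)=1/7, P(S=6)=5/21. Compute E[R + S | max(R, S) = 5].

P(max(R, S) = 5) = 2/9.
Summing (R+S)·P(x,y) over outcomes with max(R, S) = 5 gives 110/63.
E[R + S | max(R, S) = 5] = (110/63) / (2/9) = 55/7.

55/7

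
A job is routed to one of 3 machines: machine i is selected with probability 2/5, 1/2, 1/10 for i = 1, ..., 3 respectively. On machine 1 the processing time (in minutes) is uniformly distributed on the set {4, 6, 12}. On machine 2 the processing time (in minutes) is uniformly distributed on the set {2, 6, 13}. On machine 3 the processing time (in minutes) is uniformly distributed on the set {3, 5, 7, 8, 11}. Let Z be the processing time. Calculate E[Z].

1067/150

E[Z | machine 1] = (4+6+12)/3 = 22/3.
E[Z | machine 2] = (2+6+13)/3 = 7.
E[Z | machine 3] = (3+5+7+8+11)/5 = 34/5.
By the law of total expectation,
E[Z] = (2/5)·(22/3) + (1/2)·(7) + (1/10)·(34/5) = 1067/150.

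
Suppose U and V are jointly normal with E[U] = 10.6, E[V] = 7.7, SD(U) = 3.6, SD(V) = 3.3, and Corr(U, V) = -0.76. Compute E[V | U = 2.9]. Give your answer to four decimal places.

For a bivariate normal, E[V | U=x] = μ_V + ρ·(σ_V/σ_U)·(x − μ_U).
E[V | U=2.9] = 7.7 + (-0.76)·(3.3/3.6)·(2.9 − (10.6)) = 7.7 + (-0.696667)·(-7.7) = 13.0643.

13.0643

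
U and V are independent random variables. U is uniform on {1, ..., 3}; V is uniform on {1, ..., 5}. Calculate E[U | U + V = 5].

2

Outcomes with U + V = 5: (1,4), (2,3), (3,2), each with probability 1/15.
E[U | U + V = 5] = (1 + 2 + 3) / 3 = 2.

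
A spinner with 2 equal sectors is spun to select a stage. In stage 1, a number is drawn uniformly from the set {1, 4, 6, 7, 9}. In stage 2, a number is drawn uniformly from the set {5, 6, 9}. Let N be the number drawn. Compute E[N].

181/30

E[N | stage 1] = (1+4+6+7+9)/5 = 27/5.
E[N | stage 2] = (5+6+9)/3 = 20/3.
By the law of total expectation,
E[N] = (1/2)·(27/5) + (1/2)·(20/3) = 181/30.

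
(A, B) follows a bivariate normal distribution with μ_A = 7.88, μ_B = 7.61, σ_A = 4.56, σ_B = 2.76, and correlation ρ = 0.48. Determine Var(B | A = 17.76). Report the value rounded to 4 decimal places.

5.8625

For a bivariate normal, Var(B | A=x) = σ_B²(1 − ρ²).
Var(B | A=17.76) = (2.76)²·(1 − (0.48)²) = 7.6176·0.7696 = 5.8625.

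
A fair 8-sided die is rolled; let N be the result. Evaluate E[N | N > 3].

6

Given N > 3, N is equally likely to be any of {4, 5, 6, 7, 8}.
E[N | N > 3] = (4 + 5 + 6 + 7 + 8) / 5 = 6.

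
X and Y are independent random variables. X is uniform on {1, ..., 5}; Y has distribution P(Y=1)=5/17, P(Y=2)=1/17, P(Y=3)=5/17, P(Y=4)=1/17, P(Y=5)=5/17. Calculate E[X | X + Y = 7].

P(X + Y = 7) = 12/85.
Summing X·P(x,y) over outcomes with X + Y = 7 gives 38/85.
E[X | X + Y = 7] = (38/85) / (12/85) = 19/6.

19/6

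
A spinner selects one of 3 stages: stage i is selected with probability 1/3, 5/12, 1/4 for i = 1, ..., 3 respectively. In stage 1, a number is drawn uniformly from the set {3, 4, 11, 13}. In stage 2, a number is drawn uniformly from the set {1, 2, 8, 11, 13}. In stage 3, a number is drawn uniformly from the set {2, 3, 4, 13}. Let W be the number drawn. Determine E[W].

55/8

E[W | stage 1] = (3+4+11+13)/4 = 31/4.
E[W | stage 2] = (1+2+8+11+13)/5 = 7.
E[W | stage 3] = (2+3+4+13)/4 = 11/2.
E[W] = (1/3)·(31/4) + (5/12)·(7) + (1/4)·(11/2) = 55/8.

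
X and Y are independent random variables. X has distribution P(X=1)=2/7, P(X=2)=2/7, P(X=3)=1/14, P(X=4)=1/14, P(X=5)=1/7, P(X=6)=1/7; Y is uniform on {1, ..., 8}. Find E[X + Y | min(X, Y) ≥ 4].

P(min(X, Y) ≥ 4) = 25/112.
Summing (X+Y)·P(x,y) over outcomes with min(X, Y) ≥ 4 gives 5/2.
E[X + Y | min(X, Y) ≥ 4] = (5/2) / (25/112) = 56/5.

56/5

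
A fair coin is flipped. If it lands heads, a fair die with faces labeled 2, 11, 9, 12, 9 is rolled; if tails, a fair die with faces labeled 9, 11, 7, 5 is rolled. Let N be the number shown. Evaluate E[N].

83/10

E[N | heads] = (2+11+9+12+9)/5 = 43/5.
E[N | tails] = (9+11+7+5)/4 = 8.
By the law of total expectation,
E[N] = (1/2)·(43/5) + (1/2)·(8) = 83/10.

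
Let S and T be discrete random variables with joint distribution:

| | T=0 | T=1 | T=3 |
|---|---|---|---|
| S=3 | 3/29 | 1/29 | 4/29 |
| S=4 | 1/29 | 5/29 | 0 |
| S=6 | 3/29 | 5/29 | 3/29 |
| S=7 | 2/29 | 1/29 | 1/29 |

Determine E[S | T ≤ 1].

P(T ≤ 1) = 21/29.
Σ S·P over the event = 3·(3/29) + 3·(1/29) + 4·(1/29) + 4·(5/29) + 6·(3/29) + 6·(5/29) + 7·(2/29) + 7·(1/29) = 105/29.
E[S | T ≤ 1] = (105/29) / (21/29) = 5.

5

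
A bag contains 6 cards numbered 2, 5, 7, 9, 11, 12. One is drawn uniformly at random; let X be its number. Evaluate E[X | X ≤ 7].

P(X ≤ 7) = 1/2.
Σ over the event: 2·1/6 + 5·1/6 + 7·1/6 = 7/3.
E[X | X ≤ 7] = (7/3) / (1/2) = 14/3.

14/3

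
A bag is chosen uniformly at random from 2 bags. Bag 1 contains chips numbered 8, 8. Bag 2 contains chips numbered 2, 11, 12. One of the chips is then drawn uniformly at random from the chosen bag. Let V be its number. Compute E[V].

E[V | bag 1] = (8+8)/2 = 8.
E[V | bag 2] = (2+11+12)/3 = 25/3.
E[V] = (1/2)·(8) + (1/2)·(25/3) = 49/6.

49/6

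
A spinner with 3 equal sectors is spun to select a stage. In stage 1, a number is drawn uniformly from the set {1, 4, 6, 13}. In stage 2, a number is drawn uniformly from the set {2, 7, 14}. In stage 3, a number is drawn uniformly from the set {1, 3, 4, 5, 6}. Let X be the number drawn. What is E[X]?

262/45

E[X | stage 1] = (1+4+6+13)/4 = 6.
E[X | stage 2] = (2+7+14)/3 = 23/3.
E[X | stage 3] = (1+3+4+5+6)/5 = 19/5.
E[X] = (1/3)·(6) + (1/3)·(23/3) + (1/3)·(19/5) = 262/45.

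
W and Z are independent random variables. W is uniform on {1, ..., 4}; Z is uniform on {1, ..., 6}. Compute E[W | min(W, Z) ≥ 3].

7/2

Outcomes with min(W, Z) ≥ 3: (3,3), (3,4), (3,5), (3,6), (4,3), (4,4), (4,5), (4,6), each with probability 1/24.
E[W | min(W, Z) ≥ 3] = (3 + 3 + 3 + 3 + 4 + 4 + 4 + 4) / 8 = 7/2.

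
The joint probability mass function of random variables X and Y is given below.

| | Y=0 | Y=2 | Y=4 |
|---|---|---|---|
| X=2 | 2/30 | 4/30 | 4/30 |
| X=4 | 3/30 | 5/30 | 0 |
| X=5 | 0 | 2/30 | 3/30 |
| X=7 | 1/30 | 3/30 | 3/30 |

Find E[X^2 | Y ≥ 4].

P(Y ≥ 4) = 1/3.
Summing X^2·P(X=x,Y=y) over the conditioning event gives 119/15.
E[X^2 | Y ≥ 4] = (119/15) / (1/3) = 119/5.

119/5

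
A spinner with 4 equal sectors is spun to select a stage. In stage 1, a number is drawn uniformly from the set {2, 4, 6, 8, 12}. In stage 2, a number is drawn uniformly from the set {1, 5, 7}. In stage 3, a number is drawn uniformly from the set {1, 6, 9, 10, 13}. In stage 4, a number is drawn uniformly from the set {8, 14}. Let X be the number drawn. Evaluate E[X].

E[X | stage 1] = (2+4+6+8+12)/5 = 32/5.
E[X | stage 2] = (1+5+7)/3 = 13/3.
E[X | stage 3] = (1+6+9+10+13)/5 = 39/5.
E[X | stage 4] = (8+14)/2 = 11.
By the law of total expectation,
E[X] = (1/4)·(32/5) + (1/4)·(13/3) + (1/4)·(39/5) + (1/4)·(11) = 443/60.

443/60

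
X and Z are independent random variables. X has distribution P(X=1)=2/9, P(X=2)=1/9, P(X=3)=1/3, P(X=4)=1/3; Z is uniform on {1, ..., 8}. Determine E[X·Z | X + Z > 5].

P(X + Z > 5) = 13/18.
Summing XZ·P(x,y) over outcomes with X + Z > 5 gives 829/72.
E[X·Z | X + Z > 5] = (829/72) / (13/18) = 829/52.

829/52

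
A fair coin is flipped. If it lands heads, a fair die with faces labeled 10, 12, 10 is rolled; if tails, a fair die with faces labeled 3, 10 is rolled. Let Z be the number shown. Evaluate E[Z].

103/12

E[Z | heads] = (10+12+10)/3 = 32/3.
E[Z | tails] = (3+10)/2 = 13/2.
By the law of total expectation,
E[Z] = (1/2)·(32/3) + (1/2)·(13/2) = 103/12.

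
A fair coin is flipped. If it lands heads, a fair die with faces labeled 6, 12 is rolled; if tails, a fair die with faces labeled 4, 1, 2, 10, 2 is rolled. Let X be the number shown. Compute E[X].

E[X | heads] = (6+12)/2 = 9.
E[X | tails] = (4+1+2+10+2)/5 = 19/5.
By the law of total expectation,
E[X] = (1/2)·(9) + (1/2)·(19/5) = 32/5.

32/5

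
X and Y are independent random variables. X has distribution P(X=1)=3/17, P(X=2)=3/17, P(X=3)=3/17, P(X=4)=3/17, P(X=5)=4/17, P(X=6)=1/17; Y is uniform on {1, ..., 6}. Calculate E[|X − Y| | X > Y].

85/39

P(X > Y) = 13/34.
Summing |X−Y|·P(x,y) over outcomes with X > Y gives 5/6.
E[|X − Y| | X > Y] = (5/6) / (13/34) = 85/39.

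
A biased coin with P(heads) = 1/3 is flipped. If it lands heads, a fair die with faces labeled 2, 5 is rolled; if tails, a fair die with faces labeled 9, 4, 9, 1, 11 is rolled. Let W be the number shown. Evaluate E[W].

E[W | heads] = (2+5)/2 = 7/2.
E[W | tails] = (9+4+9+1+11)/5 = 34/5.
By the law of total expectation,
E[W] = (1/3)·(7/2) + (2/3)·(34/5) = 57/10.

57/10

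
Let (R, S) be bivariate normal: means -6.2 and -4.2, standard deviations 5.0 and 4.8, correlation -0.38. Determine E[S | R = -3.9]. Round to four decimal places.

-5.0390

The regression of S on R has slope ρ·σ_S/σ_R and passes through (μ_R, μ_S).
E[S | R=-3.9] = -4.2 + (-0.38)·(4.8/5.0)·(-3.9 − (-6.2)) = -4.2 + (-0.3648)·(2.3) = -5.0390.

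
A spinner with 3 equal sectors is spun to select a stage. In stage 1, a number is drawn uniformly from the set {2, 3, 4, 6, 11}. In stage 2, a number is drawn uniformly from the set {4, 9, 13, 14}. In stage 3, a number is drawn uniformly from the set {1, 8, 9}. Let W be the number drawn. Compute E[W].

106/15

E[W | stage 1] = (2+3+4+6+11)/5 = 26/5.
E[W | stage 2] = (4+9+13+14)/4 = 10.
E[W | stage 3] = (1+8+9)/3 = 6.
By the law of total expectation,
E[W] = (1/3)·(26/5) + (1/3)·(10) + (1/3)·(6) = 106/15.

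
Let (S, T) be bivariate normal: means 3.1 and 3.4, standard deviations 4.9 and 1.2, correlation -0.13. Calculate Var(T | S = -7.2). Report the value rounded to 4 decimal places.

Var(T | S=x) = (1 − ρ²)·σ_T².
Var(T | S=-7.2) = (1.2)²·(1 − (-0.13)²) = 1.44·0.9831 = 1.4157.

1.4157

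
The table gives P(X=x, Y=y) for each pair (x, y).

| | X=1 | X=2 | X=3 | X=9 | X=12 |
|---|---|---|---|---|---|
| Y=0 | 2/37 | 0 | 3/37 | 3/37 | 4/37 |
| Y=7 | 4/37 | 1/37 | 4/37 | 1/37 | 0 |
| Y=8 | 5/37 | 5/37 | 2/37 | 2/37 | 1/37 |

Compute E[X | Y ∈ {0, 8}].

P(Y ∈ {0, 8}) = 27/37.
Summing X·P(X=x,Y=y) over the conditioning event gives 137/37.
E[X | Y ∈ {0, 8}] = (137/37) / (27/37) = 137/27.

137/27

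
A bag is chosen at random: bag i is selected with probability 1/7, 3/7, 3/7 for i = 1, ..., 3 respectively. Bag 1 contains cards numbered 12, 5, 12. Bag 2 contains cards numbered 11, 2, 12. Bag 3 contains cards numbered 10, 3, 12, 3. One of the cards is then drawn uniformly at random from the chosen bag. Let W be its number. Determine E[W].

E[W | bag 1] = (12+5+12)/3 = 29/3.
E[W | bag 2] = (11+2+12)/3 = 25/3.
E[W | bag 3] = (10+3+12+3)/4 = 7.
E[W] = (1/7)·(29/3) + (3/7)·(25/3) + (3/7)·(7) = 167/21.

167/21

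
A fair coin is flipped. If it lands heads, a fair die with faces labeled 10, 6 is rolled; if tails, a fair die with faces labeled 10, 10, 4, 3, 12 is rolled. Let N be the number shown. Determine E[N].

79/10

E[N | heads] = (10+6)/2 = 8.
E[N | tails] = (10+10+4+3+12)/5 = 39/5.
E[N] = (1/2)·(8) + (1/2)·(39/5) = 79/10.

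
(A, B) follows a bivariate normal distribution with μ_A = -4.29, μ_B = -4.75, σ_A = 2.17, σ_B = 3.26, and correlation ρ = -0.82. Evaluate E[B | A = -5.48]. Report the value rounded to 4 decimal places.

The regression of B on A has slope ρ·σ_B/σ_A and passes through (μ_A, μ_B).
E[B | A=-5.48] = -4.75 + (-0.82)·(3.26/2.17)·(-5.48 − (-4.29)) = -4.75 + (-1.23189)·(-1.19) = -3.2841.

-3.2841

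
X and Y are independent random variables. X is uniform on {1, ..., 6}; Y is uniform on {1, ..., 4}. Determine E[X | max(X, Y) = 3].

12/5

P(max(X, Y) = 3) = 5/24.
Summing X·P(x,y) over outcomes with max(X, Y) = 3 gives 1/2.
E[X | max(X, Y) = 3] = (1/2) / (5/24) = 12/5.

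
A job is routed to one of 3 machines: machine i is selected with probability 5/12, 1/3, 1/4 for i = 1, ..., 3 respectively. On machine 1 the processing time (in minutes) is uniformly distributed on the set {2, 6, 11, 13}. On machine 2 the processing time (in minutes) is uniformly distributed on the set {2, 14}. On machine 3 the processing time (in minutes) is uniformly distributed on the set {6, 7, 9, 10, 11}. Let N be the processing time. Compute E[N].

E[N | machine 1] = (2+6+11+13)/4 = 8.
E[N | machine 2] = (2+14)/2 = 8.
E[N | machine 3] = (6+7+9+10+11)/5 = 43/5.
E[N] = (5/12)·(8) + (1/3)·(8) + (1/4)·(43/5) = 163/20.

163/20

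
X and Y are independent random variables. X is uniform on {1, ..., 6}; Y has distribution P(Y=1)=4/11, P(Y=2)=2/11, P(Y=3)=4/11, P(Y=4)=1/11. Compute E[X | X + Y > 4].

197/46

P(X + Y > 4) = 23/33.
Summing X·P(x,y) over outcomes with X + Y > 4 gives 197/66.
E[X | X + Y > 4] = (197/66) / (23/33) = 197/46.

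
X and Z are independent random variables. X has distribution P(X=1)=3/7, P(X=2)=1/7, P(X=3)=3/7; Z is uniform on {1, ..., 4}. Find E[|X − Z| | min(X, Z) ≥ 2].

3/4

P(min(X, Z) ≥ 2) = 3/7.
Summing |X−Z|·P(x,y) over outcomes with min(X, Z) ≥ 2 gives 9/28.
E[|X − Z| | min(X, Z) ≥ 2] = (9/28) / (3/7) = 3/4.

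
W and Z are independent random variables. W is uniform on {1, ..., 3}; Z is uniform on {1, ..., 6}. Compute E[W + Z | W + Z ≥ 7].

Outcomes with W + Z ≥ 7: (1,6), (2,5), (2,6), (3,4), (3,5), (3,6), each with probability 1/18.
E[W + Z | W + Z ≥ 7] = (7 + 7 + 8 + 7 + 8 + 9) / 6 = 23/3.

23/3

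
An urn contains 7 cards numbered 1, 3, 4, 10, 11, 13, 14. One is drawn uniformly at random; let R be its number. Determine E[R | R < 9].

8/3

P(R < 9) = 3/7.
Σ over the event: 1·1/7 + 3·1/7 + 4·1/7 = 8/7.
E[R | R < 9] = (8/7) / (3/7) = 8/3.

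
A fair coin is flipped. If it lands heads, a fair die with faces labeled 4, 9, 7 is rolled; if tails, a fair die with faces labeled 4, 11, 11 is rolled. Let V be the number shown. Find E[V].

E[V | heads] = (4+9+7)/3 = 20/3.
E[V | tails] = (4+11+11)/3 = 26/3.
E[V] = (1/2)·(20/3) + (1/2)·(26/3) = 23/3.

23/3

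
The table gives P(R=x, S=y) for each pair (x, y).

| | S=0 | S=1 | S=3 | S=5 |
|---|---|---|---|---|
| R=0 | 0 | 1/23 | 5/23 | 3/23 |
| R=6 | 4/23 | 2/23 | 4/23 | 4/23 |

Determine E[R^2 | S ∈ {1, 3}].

18

P(S ∈ {1, 3}) = 12/23.
Summing R^2·P(R=x,S=y) over the conditioning event gives 216/23.
E[R^2 | S ∈ {1, 3}] = (216/23) / (12/23) = 18.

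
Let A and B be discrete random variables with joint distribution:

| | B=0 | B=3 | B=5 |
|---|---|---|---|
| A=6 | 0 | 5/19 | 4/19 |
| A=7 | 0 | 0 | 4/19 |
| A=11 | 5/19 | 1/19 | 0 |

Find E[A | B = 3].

41/6

P(B = 3) = 6/19.
Summing A·P(A=x,B=y) over the conditioning event gives 41/19.
E[A | B = 3] = (41/19) / (6/19) = 41/6.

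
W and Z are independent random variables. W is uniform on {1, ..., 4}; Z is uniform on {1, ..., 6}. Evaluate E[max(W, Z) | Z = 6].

Outcomes with Z = 6: (1,6), (2,6), (3,6), (4,6), each with probability 1/24.
E[max(W, Z) | Z = 6] = (6 + 6 + 6 + 6) / 4 = 6.

6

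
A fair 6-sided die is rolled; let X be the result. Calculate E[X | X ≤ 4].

5/2

Given X ≤ 4, X is equally likely to be any of {1, 2, 3, 4}.
E[X | X ≤ 4] = (1 + 2 + 3 + 4) / 4 = 5/2.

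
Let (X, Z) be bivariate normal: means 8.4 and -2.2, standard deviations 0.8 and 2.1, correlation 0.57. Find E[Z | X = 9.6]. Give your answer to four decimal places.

The regression of Z on X has slope ρ·σ_Z/σ_X and passes through (μ_X, μ_Z).
E[Z | X=9.6] = -2.2 + (0.57)·(2.1/0.8)·(9.6 − (8.4)) = -2.2 + (1.49625)·(1.2) = -0.4045.

-0.4045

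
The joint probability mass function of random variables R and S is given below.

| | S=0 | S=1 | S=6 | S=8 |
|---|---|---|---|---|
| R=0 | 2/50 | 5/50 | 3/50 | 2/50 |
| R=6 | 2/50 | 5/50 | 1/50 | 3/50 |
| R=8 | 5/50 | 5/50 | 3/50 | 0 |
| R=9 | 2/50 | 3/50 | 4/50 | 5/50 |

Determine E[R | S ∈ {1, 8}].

40/7

P(S ∈ {1, 8}) = 14/25.
Σ R·P over the event = 0·(5/50) + 0·(2/50) + 6·(5/50) + 6·(3/50) + 8·(5/50) + 9·(3/50) + 9·(5/50) = 16/5.
E[R | S ∈ {1, 8}] = (16/5) / (14/25) = 40/7.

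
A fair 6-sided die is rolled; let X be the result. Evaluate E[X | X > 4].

Given X > 4, X is equally likely to be any of {5, 6}.
E[X | X > 4] = (5 + 6) / 2 = 11/2.

11/2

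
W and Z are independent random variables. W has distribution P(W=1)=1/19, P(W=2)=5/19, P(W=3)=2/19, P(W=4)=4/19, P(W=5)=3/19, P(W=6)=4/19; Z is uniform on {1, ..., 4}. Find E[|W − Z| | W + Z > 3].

P(W + Z > 3) = 69/76.
Summing |W−Z|·P(x,y) over outcomes with W + Z > 3 gives 69/38.
E[|W − Z| | W + Z > 3] = (69/38) / (69/76) = 2.

2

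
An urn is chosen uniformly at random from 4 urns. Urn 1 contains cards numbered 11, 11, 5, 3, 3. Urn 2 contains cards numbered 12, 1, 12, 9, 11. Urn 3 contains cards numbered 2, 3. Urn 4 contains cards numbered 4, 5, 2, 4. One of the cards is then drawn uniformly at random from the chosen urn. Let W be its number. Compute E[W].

437/80

E[W | urn 1] = (11+11+5+3+3)/5 = 33/5.
E[W | urn 2] = (12+1+12+9+11)/5 = 9.
E[W | urn 3] = (2+3)/2 = 5/2.
E[W | urn 4] = (4+5+2+4)/4 = 15/4.
E[W] = (1/4)·(33/5) + (1/4)·(9) + (1/4)·(5/2) + (1/4)·(15/4) = 437/80.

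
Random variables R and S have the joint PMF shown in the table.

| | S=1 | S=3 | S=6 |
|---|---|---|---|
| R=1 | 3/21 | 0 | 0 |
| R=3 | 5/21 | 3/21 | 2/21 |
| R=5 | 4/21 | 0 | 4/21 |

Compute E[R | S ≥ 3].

P(S ≥ 3) = 3/7.
Σ R·P over the event = 3·(3/21) + 3·(2/21) + 5·(4/21) = 5/3.
E[R | S ≥ 3] = (5/3) / (3/7) = 35/9.

35/9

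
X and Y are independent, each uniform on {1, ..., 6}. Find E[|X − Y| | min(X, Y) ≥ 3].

P(min(X, Y) ≥ 3) = 4/9.
Summing |X−Y|·P(x,y) over outcomes with min(X, Y) ≥ 3 gives 5/9.
E[|X − Y| | min(X, Y) ≥ 3] = (5/9) / (4/9) = 5/4.

5/4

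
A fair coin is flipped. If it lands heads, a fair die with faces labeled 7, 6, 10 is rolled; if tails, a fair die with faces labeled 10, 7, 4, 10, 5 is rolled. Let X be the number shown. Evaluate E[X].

E[X | heads] = (7+6+10)/3 = 23/3.
E[X | tails] = (10+7+4+10+5)/5 = 36/5.
E[X] = (1/2)·(23/3) + (1/2)·(36/5) = 223/30.

223/30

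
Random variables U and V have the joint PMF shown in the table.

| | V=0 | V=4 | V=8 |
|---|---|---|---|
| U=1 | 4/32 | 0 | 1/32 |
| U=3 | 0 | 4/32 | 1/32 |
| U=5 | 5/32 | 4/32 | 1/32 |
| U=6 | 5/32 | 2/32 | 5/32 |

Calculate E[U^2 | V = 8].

215/8

P(V = 8) = 1/4.
Σ U^2·P over the event = 1·(1/32) + 9·(1/32) + 25·(1/32) + 36·(5/32) = 215/32.
E[U^2 | V = 8] = (215/32) / (1/4) = 215/8.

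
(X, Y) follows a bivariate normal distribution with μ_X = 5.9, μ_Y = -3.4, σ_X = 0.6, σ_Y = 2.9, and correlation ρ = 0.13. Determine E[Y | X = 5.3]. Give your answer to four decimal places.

The regression of Y on X has slope ρ·σ_Y/σ_X and passes through (μ_X, μ_Y).
E[Y | X=5.3] = -3.4 + (0.13)·(2.9/0.6)·(5.3 − (5.9)) = -3.4 + (0.62833)·(-0.6) = -3.7770.

-3.7770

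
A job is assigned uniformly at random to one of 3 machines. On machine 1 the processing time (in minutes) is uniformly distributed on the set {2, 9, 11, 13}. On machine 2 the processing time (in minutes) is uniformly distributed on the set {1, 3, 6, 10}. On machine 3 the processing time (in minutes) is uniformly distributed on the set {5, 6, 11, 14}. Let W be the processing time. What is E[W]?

91/12

E[W | machine 1] = (2+9+11+13)/4 = 35/4.
E[W | machine 2] = (1+3+6+10)/4 = 5.
E[W | machine 3] = (5+6+11+14)/4 = 9.
By the law of total expectation,
E[W] = (1/3)·(35/4) + (1/3)·(5) + (1/3)·(9) = 91/12.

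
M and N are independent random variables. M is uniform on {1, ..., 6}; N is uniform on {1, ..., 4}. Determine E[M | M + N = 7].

9/2

Outcomes with M + N = 7: (3,4), (4,3), (5,2), (6,1), each with probability 1/24.
E[M | M + N = 7] = (3 + 4 + 5 + 6) / 4 = 9/2.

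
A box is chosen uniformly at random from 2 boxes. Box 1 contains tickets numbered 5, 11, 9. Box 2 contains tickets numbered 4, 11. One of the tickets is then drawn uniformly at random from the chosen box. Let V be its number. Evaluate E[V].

95/12

E[V | box 1] = (5+11+9)/3 = 25/3.
E[V | box 2] = (4+11)/2 = 15/2.
E[V] = (1/2)·(25/3) + (1/2)·(15/2) = 95/12.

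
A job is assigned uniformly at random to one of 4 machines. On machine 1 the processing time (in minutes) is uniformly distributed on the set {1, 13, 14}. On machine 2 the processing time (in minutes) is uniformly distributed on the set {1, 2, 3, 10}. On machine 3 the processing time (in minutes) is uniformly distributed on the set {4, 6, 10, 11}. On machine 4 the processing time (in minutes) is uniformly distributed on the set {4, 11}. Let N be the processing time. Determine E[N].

E[N | machine 1] = (1+13+14)/3 = 28/3.
E[N | machine 2] = (1+2+3+10)/4 = 4.
E[N | machine 3] = (4+6+10+11)/4 = 31/4.
E[N | machine 4] = (4+11)/2 = 15/2.
By the law of total expectation,
E[N] = (1/4)·(28/3) + (1/4)·(4) + (1/4)·(31/4) + (1/4)·(15/2) = 343/48.

343/48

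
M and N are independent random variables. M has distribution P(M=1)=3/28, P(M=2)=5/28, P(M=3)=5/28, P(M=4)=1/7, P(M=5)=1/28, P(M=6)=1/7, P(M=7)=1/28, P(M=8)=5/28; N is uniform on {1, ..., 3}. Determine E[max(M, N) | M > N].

79/15

P(M > N) = 5/7.
Summing max(M,N)·P(x,y) over outcomes with M > N gives 79/21.
E[max(M, N) | M > N] = (79/21) / (5/7) = 79/15.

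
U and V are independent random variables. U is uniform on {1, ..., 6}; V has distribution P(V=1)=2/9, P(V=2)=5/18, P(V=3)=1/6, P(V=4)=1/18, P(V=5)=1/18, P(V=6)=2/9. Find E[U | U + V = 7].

P(U + V = 7) = 1/6.
Summing U·P(x,y) over outcomes with U + V = 7 gives 35/54.
E[U | U + V = 7] = (35/54) / (1/6) = 35/9.

35/9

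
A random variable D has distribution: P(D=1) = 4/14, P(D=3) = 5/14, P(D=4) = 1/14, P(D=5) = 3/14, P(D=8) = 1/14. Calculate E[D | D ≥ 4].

P(D ≥ 4) = 5/14.
Σ over the event: 4·1/14 + 5·3/14 + 8·1/14 = 27/14.
E[D | D ≥ 4] = (27/14) / (5/14) = 27/5.

27/5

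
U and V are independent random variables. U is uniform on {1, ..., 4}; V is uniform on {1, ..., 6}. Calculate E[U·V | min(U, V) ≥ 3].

P(min(U, V) ≥ 3) = 1/3.
Summing UV·P(x,y) over outcomes with min(U, V) ≥ 3 gives 21/4.
E[U·V | min(U, V) ≥ 3] = (21/4) / (1/3) = 63/4.

63/4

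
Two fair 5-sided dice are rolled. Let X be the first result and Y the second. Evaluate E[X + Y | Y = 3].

Outcomes with Y = 3: (1,3), (2,3), (3,3), (4,3), (5,3), each with probability 1/25.
E[X + Y | Y = 3] = (4 + 5 + 6 + 7 + 8) / 5 = 6.

6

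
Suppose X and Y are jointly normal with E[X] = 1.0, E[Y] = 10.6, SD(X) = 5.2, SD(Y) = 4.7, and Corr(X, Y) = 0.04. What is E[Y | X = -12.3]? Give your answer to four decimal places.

10.1192

E[Y | X=x] = μ_Y + ρ(σ_Y/σ_X)(x − μ_X) for jointly normal variables.
E[Y | X=-12.3] = 10.6 + (0.04)·(4.7/5.2)·(-12.3 − (1.0)) = 10.6 + (0.036154)·(-13.3) = 10.1192.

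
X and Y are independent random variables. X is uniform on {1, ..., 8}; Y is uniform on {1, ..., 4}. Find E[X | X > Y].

62/11

P(X > Y) = 11/16.
Summing X·P(x,y) over outcomes with X > Y gives 31/8.
E[X | X > Y] = (31/8) / (11/16) = 62/11.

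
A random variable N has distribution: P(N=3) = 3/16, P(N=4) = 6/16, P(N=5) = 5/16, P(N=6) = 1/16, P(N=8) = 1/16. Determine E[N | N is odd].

P(N is odd) = 1/2.
Σ over the event: 3·3/16 + 5·5/16 = 17/8.
E[N | N is odd] = (17/8) / (1/2) = 17/4.

17/4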